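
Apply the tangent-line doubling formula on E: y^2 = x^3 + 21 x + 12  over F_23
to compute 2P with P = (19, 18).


Doubling: s = (3 x1^2 + a) / (2 y1)
s = (3*19^2 + 21) / (2*18) mod 23 = 0
x3 = s^2 - 2 x1 mod 23 = 0^2 - 2*19 = 8
y3 = s (x1 - x3) - y1 mod 23 = 0 * (19 - 8) - 18 = 5

2P = (8, 5)


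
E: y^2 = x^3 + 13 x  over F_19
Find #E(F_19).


For each x in F_19, count y with y^2 = x^3 + 13 x + 0 mod 19:
  x = 0: RHS = 0, y in [0]  -> 1 point(s)
  x = 3: RHS = 9, y in [3, 16]  -> 2 point(s)
  x = 5: RHS = 0, y in [0]  -> 1 point(s)
  x = 6: RHS = 9, y in [3, 16]  -> 2 point(s)
  x = 7: RHS = 16, y in [4, 15]  -> 2 point(s)
  x = 10: RHS = 9, y in [3, 16]  -> 2 point(s)
  x = 11: RHS = 11, y in [7, 12]  -> 2 point(s)
  x = 14: RHS = 0, y in [0]  -> 1 point(s)
  x = 15: RHS = 17, y in [6, 13]  -> 2 point(s)
  x = 17: RHS = 4, y in [2, 17]  -> 2 point(s)
  x = 18: RHS = 5, y in [9, 10]  -> 2 point(s)
Affine points: 19. Add the point at infinity: total = 20.

#E(F_19) = 20


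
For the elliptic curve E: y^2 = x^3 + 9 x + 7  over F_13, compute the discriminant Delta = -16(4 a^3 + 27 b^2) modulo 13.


4 a^3 + 27 b^2 = 4*9^3 + 27*7^2 = 2916 + 1323 = 4239
Delta = -16 * (4239) = -67824
Delta mod 13 = 10

Delta = 10 (mod 13)


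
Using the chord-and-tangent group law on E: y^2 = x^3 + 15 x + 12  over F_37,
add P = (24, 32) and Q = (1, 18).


P != Q, so use the chord formula.
s = (y2 - y1) / (x2 - x1) = (23) / (14) mod 37 = 36
x3 = s^2 - x1 - x2 mod 37 = 36^2 - 24 - 1 = 13
y3 = s (x1 - x3) - y1 mod 37 = 36 * (24 - 13) - 32 = 31

P + Q = (13, 31)


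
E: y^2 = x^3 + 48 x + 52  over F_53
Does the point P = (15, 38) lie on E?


Check whether y^2 = x^3 + 48 x + 52 (mod 53) for (x, y) = (15, 38).
LHS: y^2 = 38^2 mod 53 = 13
RHS: x^3 + 48 x + 52 = 15^3 + 48*15 + 52 mod 53 = 13
LHS = RHS

Yes, on the curve


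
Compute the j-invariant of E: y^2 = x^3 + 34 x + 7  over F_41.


Delta = -16(4 a^3 + 27 b^2) mod 41 = 5
-1728 * (4 a)^3 = -1728 * (4*34)^3 mod 41 = 20
j = 20 * 5^(-1) mod 41 = 4

j = 4 (mod 41)


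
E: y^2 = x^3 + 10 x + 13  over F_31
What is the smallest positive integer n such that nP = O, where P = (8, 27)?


Compute successive multiples of P until we hit O:
  1P = (8, 27)
  2P = (19, 26)
  3P = (14, 13)
  4P = (11, 11)
  5P = (6, 14)
  6P = (5, 8)
  7P = (3, 15)
  8P = (27, 8)
  ... (continuing to 36P)
  36P = O

ord(P) = 36


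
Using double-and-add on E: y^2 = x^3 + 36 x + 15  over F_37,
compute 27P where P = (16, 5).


k = 27 = 11011_2 (binary, LSB first: 11011)
Double-and-add from P = (16, 5):
  bit 0 = 1: acc = O + (16, 5) = (16, 5)
  bit 1 = 1: acc = (16, 5) + (6, 22) = (19, 26)
  bit 2 = 0: acc unchanged = (19, 26)
  bit 3 = 1: acc = (19, 26) + (35, 3) = (4, 1)
  bit 4 = 1: acc = (4, 1) + (31, 29) = (35, 34)

27P = (35, 34)


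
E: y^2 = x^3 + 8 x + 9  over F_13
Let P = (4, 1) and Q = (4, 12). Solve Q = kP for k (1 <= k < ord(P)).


Enumerate multiples of P until we hit Q = (4, 12):
  1P = (4, 1)
  2P = (9, 2)
  3P = (12, 0)
  4P = (9, 11)
  5P = (4, 12)
Match found at i = 5.

k = 5


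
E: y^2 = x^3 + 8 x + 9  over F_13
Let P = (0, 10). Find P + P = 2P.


Doubling: s = (3 x1^2 + a) / (2 y1)
s = (3*0^2 + 8) / (2*10) mod 13 = 3
x3 = s^2 - 2 x1 mod 13 = 3^2 - 2*0 = 9
y3 = s (x1 - x3) - y1 mod 13 = 3 * (0 - 9) - 10 = 2

2P = (9, 2)


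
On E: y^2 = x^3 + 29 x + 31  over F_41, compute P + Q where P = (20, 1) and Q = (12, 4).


P != Q, so use the chord formula.
s = (y2 - y1) / (x2 - x1) = (3) / (33) mod 41 = 15
x3 = s^2 - x1 - x2 mod 41 = 15^2 - 20 - 12 = 29
y3 = s (x1 - x3) - y1 mod 41 = 15 * (20 - 29) - 1 = 28

P + Q = (29, 28)


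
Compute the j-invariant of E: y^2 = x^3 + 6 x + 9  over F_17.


Delta = -16(4 a^3 + 27 b^2) mod 17 = 8
-1728 * (4 a)^3 = -1728 * (4*6)^3 mod 17 = 1
j = 1 * 8^(-1) mod 17 = 15

j = 15 (mod 17)


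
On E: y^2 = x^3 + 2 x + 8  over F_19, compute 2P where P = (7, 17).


Doubling: s = (3 x1^2 + a) / (2 y1)
s = (3*7^2 + 2) / (2*17) mod 19 = 15
x3 = s^2 - 2 x1 mod 19 = 15^2 - 2*7 = 2
y3 = s (x1 - x3) - y1 mod 19 = 15 * (7 - 2) - 17 = 1

2P = (2, 1)


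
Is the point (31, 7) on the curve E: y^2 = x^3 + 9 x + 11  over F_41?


Check whether y^2 = x^3 + 9 x + 11 (mod 41) for (x, y) = (31, 7).
LHS: y^2 = 7^2 mod 41 = 8
RHS: x^3 + 9 x + 11 = 31^3 + 9*31 + 11 mod 41 = 28
LHS != RHS

No, not on the curve


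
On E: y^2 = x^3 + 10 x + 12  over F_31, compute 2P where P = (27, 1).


k = 2 = 10_2 (binary, LSB first: 01)
Double-and-add from P = (27, 1):
  bit 0 = 0: acc unchanged = O
  bit 1 = 1: acc = O + (12, 0) = (12, 0)

2P = (12, 0)


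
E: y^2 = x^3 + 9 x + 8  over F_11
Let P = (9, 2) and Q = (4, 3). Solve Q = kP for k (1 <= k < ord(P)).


Enumerate multiples of P until we hit Q = (4, 3):
  1P = (9, 2)
  2P = (2, 10)
  3P = (4, 8)
  4P = (10, 8)
  5P = (6, 5)
  6P = (8, 8)
  7P = (8, 3)
  8P = (6, 6)
  9P = (10, 3)
  10P = (4, 3)
Match found at i = 10.

k = 10


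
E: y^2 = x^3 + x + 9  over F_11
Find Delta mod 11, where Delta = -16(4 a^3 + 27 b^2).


4 a^3 + 27 b^2 = 4*1^3 + 27*9^2 = 4 + 2187 = 2191
Delta = -16 * (2191) = -35056
Delta mod 11 = 1

Delta = 1 (mod 11)


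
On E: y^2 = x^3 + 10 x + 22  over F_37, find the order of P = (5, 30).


Compute successive multiples of P until we hit O:
  1P = (5, 30)
  2P = (1, 25)
  3P = (21, 24)
  4P = (36, 14)
  5P = (36, 23)
  6P = (21, 13)
  7P = (1, 12)
  8P = (5, 7)
  ... (continuing to 9P)
  9P = O

ord(P) = 9


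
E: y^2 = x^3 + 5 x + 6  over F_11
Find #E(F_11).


For each x in F_11, count y with y^2 = x^3 + 5 x + 6 mod 11:
  x = 1: RHS = 1, y in [1, 10]  -> 2 point(s)
  x = 3: RHS = 4, y in [2, 9]  -> 2 point(s)
  x = 10: RHS = 0, y in [0]  -> 1 point(s)
Affine points: 5. Add the point at infinity: total = 6.

#E(F_11) = 6


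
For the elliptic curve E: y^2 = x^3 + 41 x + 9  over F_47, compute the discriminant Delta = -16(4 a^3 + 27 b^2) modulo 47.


4 a^3 + 27 b^2 = 4*41^3 + 27*9^2 = 275684 + 2187 = 277871
Delta = -16 * (277871) = -4445936
Delta mod 47 = 29

Delta = 29 (mod 47)


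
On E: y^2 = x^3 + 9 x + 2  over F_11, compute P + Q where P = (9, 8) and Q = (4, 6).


P != Q, so use the chord formula.
s = (y2 - y1) / (x2 - x1) = (9) / (6) mod 11 = 7
x3 = s^2 - x1 - x2 mod 11 = 7^2 - 9 - 4 = 3
y3 = s (x1 - x3) - y1 mod 11 = 7 * (9 - 3) - 8 = 1

P + Q = (3, 1)


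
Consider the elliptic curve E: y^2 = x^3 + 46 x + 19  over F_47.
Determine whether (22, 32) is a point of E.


Check whether y^2 = x^3 + 46 x + 19 (mod 47) for (x, y) = (22, 32).
LHS: y^2 = 32^2 mod 47 = 37
RHS: x^3 + 46 x + 19 = 22^3 + 46*22 + 19 mod 47 = 23
LHS != RHS

No, not on the curve


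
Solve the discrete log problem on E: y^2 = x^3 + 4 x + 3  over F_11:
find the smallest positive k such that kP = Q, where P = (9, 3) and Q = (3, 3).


Enumerate multiples of P until we hit Q = (3, 3):
  1P = (9, 3)
  2P = (5, 4)
  3P = (6, 10)
  4P = (10, 3)
  5P = (3, 8)
  6P = (0, 6)
  7P = (7, 0)
  8P = (0, 5)
  9P = (3, 3)
Match found at i = 9.

k = 9


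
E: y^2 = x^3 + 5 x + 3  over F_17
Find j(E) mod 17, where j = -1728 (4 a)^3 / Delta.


Delta = -16(4 a^3 + 27 b^2) mod 17 = 12
-1728 * (4 a)^3 = -1728 * (4*5)^3 mod 17 = 9
j = 9 * 12^(-1) mod 17 = 5

j = 5 (mod 17)


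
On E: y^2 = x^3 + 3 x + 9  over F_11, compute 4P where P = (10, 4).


k = 4 = 100_2 (binary, LSB first: 001)
Double-and-add from P = (10, 4):
  bit 0 = 0: acc unchanged = O
  bit 1 = 0: acc unchanged = O
  bit 2 = 1: acc = O + (2, 10) = (2, 10)

4P = (2, 10)


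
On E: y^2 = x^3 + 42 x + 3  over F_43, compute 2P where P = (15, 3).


Doubling: s = (3 x1^2 + a) / (2 y1)
s = (3*15^2 + 42) / (2*3) mod 43 = 12
x3 = s^2 - 2 x1 mod 43 = 12^2 - 2*15 = 28
y3 = s (x1 - x3) - y1 mod 43 = 12 * (15 - 28) - 3 = 13

2P = (28, 13)


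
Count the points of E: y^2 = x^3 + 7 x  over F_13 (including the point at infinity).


For each x in F_13, count y with y^2 = x^3 + 7 x + 0 mod 13:
  x = 0: RHS = 0, y in [0]  -> 1 point(s)
  x = 2: RHS = 9, y in [3, 10]  -> 2 point(s)
  x = 3: RHS = 9, y in [3, 10]  -> 2 point(s)
  x = 4: RHS = 1, y in [1, 12]  -> 2 point(s)
  x = 5: RHS = 4, y in [2, 11]  -> 2 point(s)
  x = 8: RHS = 9, y in [3, 10]  -> 2 point(s)
  x = 9: RHS = 12, y in [5, 8]  -> 2 point(s)
  x = 10: RHS = 4, y in [2, 11]  -> 2 point(s)
  x = 11: RHS = 4, y in [2, 11]  -> 2 point(s)
Affine points: 17. Add the point at infinity: total = 18.

#E(F_13) = 18


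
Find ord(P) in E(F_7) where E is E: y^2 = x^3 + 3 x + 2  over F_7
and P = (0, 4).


Compute successive multiples of P until we hit O:
  1P = (0, 4)
  2P = (2, 4)
  3P = (5, 3)
  4P = (4, 1)
  5P = (4, 6)
  6P = (5, 4)
  7P = (2, 3)
  8P = (0, 3)
  ... (continuing to 9P)
  9P = O

ord(P) = 9


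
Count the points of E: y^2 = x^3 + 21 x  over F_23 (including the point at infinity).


For each x in F_23, count y with y^2 = x^3 + 21 x + 0 mod 23:
  x = 0: RHS = 0, y in [0]  -> 1 point(s)
  x = 2: RHS = 4, y in [2, 21]  -> 2 point(s)
  x = 5: RHS = 0, y in [0]  -> 1 point(s)
  x = 8: RHS = 13, y in [6, 17]  -> 2 point(s)
  x = 12: RHS = 2, y in [5, 18]  -> 2 point(s)
  x = 13: RHS = 9, y in [3, 20]  -> 2 point(s)
  x = 14: RHS = 2, y in [5, 18]  -> 2 point(s)
  x = 16: RHS = 16, y in [4, 19]  -> 2 point(s)
  x = 17: RHS = 3, y in [7, 16]  -> 2 point(s)
  x = 18: RHS = 0, y in [0]  -> 1 point(s)
  x = 19: RHS = 13, y in [6, 17]  -> 2 point(s)
  x = 20: RHS = 2, y in [5, 18]  -> 2 point(s)
  x = 22: RHS = 1, y in [1, 22]  -> 2 point(s)
Affine points: 23. Add the point at infinity: total = 24.

#E(F_23) = 24


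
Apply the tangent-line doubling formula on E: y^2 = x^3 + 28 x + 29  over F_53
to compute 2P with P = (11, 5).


Doubling: s = (3 x1^2 + a) / (2 y1)
s = (3*11^2 + 28) / (2*5) mod 53 = 2
x3 = s^2 - 2 x1 mod 53 = 2^2 - 2*11 = 35
y3 = s (x1 - x3) - y1 mod 53 = 2 * (11 - 35) - 5 = 0

2P = (35, 0)


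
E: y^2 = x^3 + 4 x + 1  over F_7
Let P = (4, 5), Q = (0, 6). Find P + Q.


P != Q, so use the chord formula.
s = (y2 - y1) / (x2 - x1) = (1) / (3) mod 7 = 5
x3 = s^2 - x1 - x2 mod 7 = 5^2 - 4 - 0 = 0
y3 = s (x1 - x3) - y1 mod 7 = 5 * (4 - 0) - 5 = 1

P + Q = (0, 1)


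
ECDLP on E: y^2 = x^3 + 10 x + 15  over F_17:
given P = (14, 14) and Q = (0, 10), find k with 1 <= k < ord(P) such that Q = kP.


Enumerate multiples of P until we hit Q = (0, 10):
  1P = (14, 14)
  2P = (2, 14)
  3P = (1, 3)
  4P = (0, 7)
  5P = (16, 2)
  6P = (6, 6)
  7P = (15, 2)
  8P = (13, 8)
  9P = (9, 16)
  10P = (3, 2)
  11P = (4, 0)
  12P = (3, 15)
  13P = (9, 1)
  14P = (13, 9)
  15P = (15, 15)
  16P = (6, 11)
  17P = (16, 15)
  18P = (0, 10)
Match found at i = 18.

k = 18


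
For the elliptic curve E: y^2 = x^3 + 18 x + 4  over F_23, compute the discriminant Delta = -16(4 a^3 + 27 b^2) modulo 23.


4 a^3 + 27 b^2 = 4*18^3 + 27*4^2 = 23328 + 432 = 23760
Delta = -16 * (23760) = -380160
Delta mod 23 = 7

Delta = 7 (mod 23)


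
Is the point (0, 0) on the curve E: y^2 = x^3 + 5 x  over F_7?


Check whether y^2 = x^3 + 5 x + 0 (mod 7) for (x, y) = (0, 0).
LHS: y^2 = 0^2 mod 7 = 0
RHS: x^3 + 5 x + 0 = 0^3 + 5*0 + 0 mod 7 = 0
LHS = RHS

Yes, on the curve


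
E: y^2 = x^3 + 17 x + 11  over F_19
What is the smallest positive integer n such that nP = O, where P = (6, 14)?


Compute successive multiples of P until we hit O:
  1P = (6, 14)
  2P = (16, 16)
  3P = (13, 15)
  4P = (7, 13)
  5P = (7, 6)
  6P = (13, 4)
  7P = (16, 3)
  8P = (6, 5)
  ... (continuing to 9P)
  9P = O

ord(P) = 9


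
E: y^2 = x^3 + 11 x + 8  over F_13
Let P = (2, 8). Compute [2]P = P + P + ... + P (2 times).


k = 2 = 10_2 (binary, LSB first: 01)
Double-and-add from P = (2, 8):
  bit 0 = 0: acc unchanged = O
  bit 1 = 1: acc = O + (10, 0) = (10, 0)

2P = (10, 0)


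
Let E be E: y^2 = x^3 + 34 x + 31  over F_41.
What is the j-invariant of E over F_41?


Delta = -16(4 a^3 + 27 b^2) mod 41 = 31
-1728 * (4 a)^3 = -1728 * (4*34)^3 mod 41 = 20
j = 20 * 31^(-1) mod 41 = 39

j = 39 (mod 41)


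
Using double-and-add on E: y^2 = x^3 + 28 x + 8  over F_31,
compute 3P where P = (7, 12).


k = 3 = 11_2 (binary, LSB first: 11)
Double-and-add from P = (7, 12):
  bit 0 = 1: acc = O + (7, 12) = (7, 12)
  bit 1 = 1: acc = (7, 12) + (22, 22) = (30, 14)

3P = (30, 14)


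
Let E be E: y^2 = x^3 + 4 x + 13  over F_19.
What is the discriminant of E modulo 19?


4 a^3 + 27 b^2 = 4*4^3 + 27*13^2 = 256 + 4563 = 4819
Delta = -16 * (4819) = -77104
Delta mod 19 = 17

Delta = 17 (mod 19)


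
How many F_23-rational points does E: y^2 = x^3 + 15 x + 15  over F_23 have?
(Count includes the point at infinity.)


For each x in F_23, count y with y^2 = x^3 + 15 x + 15 mod 23:
  x = 1: RHS = 8, y in [10, 13]  -> 2 point(s)
  x = 3: RHS = 18, y in [8, 15]  -> 2 point(s)
  x = 4: RHS = 1, y in [1, 22]  -> 2 point(s)
  x = 5: RHS = 8, y in [10, 13]  -> 2 point(s)
  x = 7: RHS = 3, y in [7, 16]  -> 2 point(s)
  x = 8: RHS = 3, y in [7, 16]  -> 2 point(s)
  x = 11: RHS = 16, y in [4, 19]  -> 2 point(s)
  x = 14: RHS = 2, y in [5, 18]  -> 2 point(s)
  x = 15: RHS = 4, y in [2, 21]  -> 2 point(s)
  x = 16: RHS = 4, y in [2, 21]  -> 2 point(s)
  x = 17: RHS = 8, y in [10, 13]  -> 2 point(s)
  x = 19: RHS = 6, y in [11, 12]  -> 2 point(s)
  x = 20: RHS = 12, y in [9, 14]  -> 2 point(s)
  x = 21: RHS = 0, y in [0]  -> 1 point(s)
Affine points: 27. Add the point at infinity: total = 28.

#E(F_23) = 28


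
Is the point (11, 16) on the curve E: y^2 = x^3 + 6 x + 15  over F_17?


Check whether y^2 = x^3 + 6 x + 15 (mod 17) for (x, y) = (11, 16).
LHS: y^2 = 16^2 mod 17 = 1
RHS: x^3 + 6 x + 15 = 11^3 + 6*11 + 15 mod 17 = 1
LHS = RHS

Yes, on the curve


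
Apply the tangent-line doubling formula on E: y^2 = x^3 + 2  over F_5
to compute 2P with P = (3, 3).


Doubling: s = (3 x1^2 + a) / (2 y1)
s = (3*3^2 + 0) / (2*3) mod 5 = 2
x3 = s^2 - 2 x1 mod 5 = 2^2 - 2*3 = 3
y3 = s (x1 - x3) - y1 mod 5 = 2 * (3 - 3) - 3 = 2

2P = (3, 2)


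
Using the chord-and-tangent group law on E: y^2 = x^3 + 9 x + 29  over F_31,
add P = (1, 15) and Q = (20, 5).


P != Q, so use the chord formula.
s = (y2 - y1) / (x2 - x1) = (21) / (19) mod 31 = 6
x3 = s^2 - x1 - x2 mod 31 = 6^2 - 1 - 20 = 15
y3 = s (x1 - x3) - y1 mod 31 = 6 * (1 - 15) - 15 = 25

P + Q = (15, 25)


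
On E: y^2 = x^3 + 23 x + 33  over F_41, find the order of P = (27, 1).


Compute successive multiples of P until we hit O:
  1P = (27, 1)
  2P = (32, 9)
  3P = (19, 20)
  4P = (0, 22)
  5P = (6, 10)
  6P = (4, 36)
  7P = (1, 4)
  8P = (36, 30)
  ... (continuing to 19P)
  19P = O

ord(P) = 19


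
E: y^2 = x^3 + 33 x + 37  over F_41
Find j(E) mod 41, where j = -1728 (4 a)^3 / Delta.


Delta = -16(4 a^3 + 27 b^2) mod 41 = 26
-1728 * (4 a)^3 = -1728 * (4*33)^3 mod 41 = 13
j = 13 * 26^(-1) mod 41 = 21

j = 21 (mod 41)


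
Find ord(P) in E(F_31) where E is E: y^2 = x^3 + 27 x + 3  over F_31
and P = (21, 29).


Compute successive multiples of P until we hit O:
  1P = (21, 29)
  2P = (9, 13)
  3P = (20, 24)
  4P = (15, 1)
  5P = (3, 24)
  6P = (11, 22)
  7P = (6, 28)
  8P = (8, 7)
  ... (continuing to 21P)
  21P = O

ord(P) = 21


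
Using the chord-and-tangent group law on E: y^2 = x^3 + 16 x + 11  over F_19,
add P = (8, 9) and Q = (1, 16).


P != Q, so use the chord formula.
s = (y2 - y1) / (x2 - x1) = (7) / (12) mod 19 = 18
x3 = s^2 - x1 - x2 mod 19 = 18^2 - 8 - 1 = 11
y3 = s (x1 - x3) - y1 mod 19 = 18 * (8 - 11) - 9 = 13

P + Q = (11, 13)


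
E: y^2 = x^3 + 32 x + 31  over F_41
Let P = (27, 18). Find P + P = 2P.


Doubling: s = (3 x1^2 + a) / (2 y1)
s = (3*27^2 + 32) / (2*18) mod 41 = 40
x3 = s^2 - 2 x1 mod 41 = 40^2 - 2*27 = 29
y3 = s (x1 - x3) - y1 mod 41 = 40 * (27 - 29) - 18 = 25

2P = (29, 25)


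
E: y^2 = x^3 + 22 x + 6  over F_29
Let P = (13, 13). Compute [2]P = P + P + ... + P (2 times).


k = 2 = 10_2 (binary, LSB first: 01)
Double-and-add from P = (13, 13):
  bit 0 = 0: acc unchanged = O
  bit 1 = 1: acc = O + (2, 0) = (2, 0)

2P = (2, 0)


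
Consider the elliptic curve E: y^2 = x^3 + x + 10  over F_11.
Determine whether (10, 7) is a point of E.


Check whether y^2 = x^3 + 1 x + 10 (mod 11) for (x, y) = (10, 7).
LHS: y^2 = 7^2 mod 11 = 5
RHS: x^3 + 1 x + 10 = 10^3 + 1*10 + 10 mod 11 = 8
LHS != RHS

No, not on the curve


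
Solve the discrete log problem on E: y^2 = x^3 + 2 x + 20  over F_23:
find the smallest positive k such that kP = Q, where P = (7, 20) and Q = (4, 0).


Enumerate multiples of P until we hit Q = (4, 0):
  1P = (7, 20)
  2P = (13, 14)
  3P = (4, 0)
Match found at i = 3.

k = 3


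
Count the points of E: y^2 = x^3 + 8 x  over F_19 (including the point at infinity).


For each x in F_19, count y with y^2 = x^3 + 8 x + 0 mod 19:
  x = 0: RHS = 0, y in [0]  -> 1 point(s)
  x = 1: RHS = 9, y in [3, 16]  -> 2 point(s)
  x = 2: RHS = 5, y in [9, 10]  -> 2 point(s)
  x = 4: RHS = 1, y in [1, 18]  -> 2 point(s)
  x = 6: RHS = 17, y in [6, 13]  -> 2 point(s)
  x = 7: RHS = 0, y in [0]  -> 1 point(s)
  x = 8: RHS = 6, y in [5, 14]  -> 2 point(s)
  x = 10: RHS = 16, y in [4, 15]  -> 2 point(s)
  x = 12: RHS = 0, y in [0]  -> 1 point(s)
  x = 14: RHS = 6, y in [5, 14]  -> 2 point(s)
  x = 16: RHS = 6, y in [5, 14]  -> 2 point(s)
Affine points: 19. Add the point at infinity: total = 20.

#E(F_19) = 20


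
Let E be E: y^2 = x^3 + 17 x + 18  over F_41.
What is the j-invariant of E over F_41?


Delta = -16(4 a^3 + 27 b^2) mod 41 = 3
-1728 * (4 a)^3 = -1728 * (4*17)^3 mod 41 = 23
j = 23 * 3^(-1) mod 41 = 35

j = 35 (mod 41)


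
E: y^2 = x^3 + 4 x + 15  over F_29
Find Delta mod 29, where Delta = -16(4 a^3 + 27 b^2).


4 a^3 + 27 b^2 = 4*4^3 + 27*15^2 = 256 + 6075 = 6331
Delta = -16 * (6331) = -101296
Delta mod 29 = 1

Delta = 1 (mod 29)


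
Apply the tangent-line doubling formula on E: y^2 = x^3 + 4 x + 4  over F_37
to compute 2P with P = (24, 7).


Doubling: s = (3 x1^2 + a) / (2 y1)
s = (3*24^2 + 4) / (2*7) mod 37 = 18
x3 = s^2 - 2 x1 mod 37 = 18^2 - 2*24 = 17
y3 = s (x1 - x3) - y1 mod 37 = 18 * (24 - 17) - 7 = 8

2P = (17, 8)


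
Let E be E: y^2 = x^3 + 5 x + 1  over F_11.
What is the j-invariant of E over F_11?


Delta = -16(4 a^3 + 27 b^2) mod 11 = 5
-1728 * (4 a)^3 = -1728 * (4*5)^3 mod 11 = 8
j = 8 * 5^(-1) mod 11 = 6

j = 6 (mod 11)


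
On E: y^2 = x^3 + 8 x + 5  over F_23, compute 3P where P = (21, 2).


k = 3 = 11_2 (binary, LSB first: 11)
Double-and-add from P = (21, 2):
  bit 0 = 1: acc = O + (21, 2) = (21, 2)
  bit 1 = 1: acc = (21, 2) + (6, 4) = (9, 1)

3P = (9, 1)


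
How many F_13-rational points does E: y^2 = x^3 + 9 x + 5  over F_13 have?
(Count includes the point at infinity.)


For each x in F_13, count y with y^2 = x^3 + 9 x + 5 mod 13:
  x = 4: RHS = 1, y in [1, 12]  -> 2 point(s)
  x = 8: RHS = 4, y in [2, 11]  -> 2 point(s)
  x = 9: RHS = 9, y in [3, 10]  -> 2 point(s)
  x = 10: RHS = 3, y in [4, 9]  -> 2 point(s)
Affine points: 8. Add the point at infinity: total = 9.

#E(F_13) = 9


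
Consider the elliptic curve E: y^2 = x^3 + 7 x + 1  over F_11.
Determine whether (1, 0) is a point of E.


Check whether y^2 = x^3 + 7 x + 1 (mod 11) for (x, y) = (1, 0).
LHS: y^2 = 0^2 mod 11 = 0
RHS: x^3 + 7 x + 1 = 1^3 + 7*1 + 1 mod 11 = 9
LHS != RHS

No, not on the curve


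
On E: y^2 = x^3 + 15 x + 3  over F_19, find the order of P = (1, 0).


Compute successive multiples of P until we hit O:
  1P = (1, 0)
  2P = O

ord(P) = 2


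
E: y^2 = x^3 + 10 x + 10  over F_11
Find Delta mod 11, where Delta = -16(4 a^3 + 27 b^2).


4 a^3 + 27 b^2 = 4*10^3 + 27*10^2 = 4000 + 2700 = 6700
Delta = -16 * (6700) = -107200
Delta mod 11 = 6

Delta = 6 (mod 11)


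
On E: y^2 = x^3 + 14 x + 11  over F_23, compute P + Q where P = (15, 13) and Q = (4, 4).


P != Q, so use the chord formula.
s = (y2 - y1) / (x2 - x1) = (14) / (12) mod 23 = 5
x3 = s^2 - x1 - x2 mod 23 = 5^2 - 15 - 4 = 6
y3 = s (x1 - x3) - y1 mod 23 = 5 * (15 - 6) - 13 = 9

P + Q = (6, 9)


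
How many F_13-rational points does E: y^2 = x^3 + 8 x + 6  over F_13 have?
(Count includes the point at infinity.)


For each x in F_13, count y with y^2 = x^3 + 8 x + 6 mod 13:
  x = 2: RHS = 4, y in [2, 11]  -> 2 point(s)
  x = 6: RHS = 10, y in [6, 7]  -> 2 point(s)
  x = 8: RHS = 10, y in [6, 7]  -> 2 point(s)
  x = 9: RHS = 1, y in [1, 12]  -> 2 point(s)
  x = 12: RHS = 10, y in [6, 7]  -> 2 point(s)
Affine points: 10. Add the point at infinity: total = 11.

#E(F_13) = 11


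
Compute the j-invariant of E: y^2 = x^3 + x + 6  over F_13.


Delta = -16(4 a^3 + 27 b^2) mod 13 = 10
-1728 * (4 a)^3 = -1728 * (4*1)^3 mod 13 = 12
j = 12 * 10^(-1) mod 13 = 9

j = 9 (mod 13)


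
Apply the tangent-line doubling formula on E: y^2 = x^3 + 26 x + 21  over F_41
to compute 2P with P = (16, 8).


Doubling: s = (3 x1^2 + a) / (2 y1)
s = (3*16^2 + 26) / (2*8) mod 41 = 24
x3 = s^2 - 2 x1 mod 41 = 24^2 - 2*16 = 11
y3 = s (x1 - x3) - y1 mod 41 = 24 * (16 - 11) - 8 = 30

2P = (11, 30)


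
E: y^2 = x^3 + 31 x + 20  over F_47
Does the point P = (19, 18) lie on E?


Check whether y^2 = x^3 + 31 x + 20 (mod 47) for (x, y) = (19, 18).
LHS: y^2 = 18^2 mod 47 = 42
RHS: x^3 + 31 x + 20 = 19^3 + 31*19 + 20 mod 47 = 42
LHS = RHS

Yes, on the curve


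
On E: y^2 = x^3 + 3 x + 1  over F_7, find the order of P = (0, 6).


Compute successive multiples of P until we hit O:
  1P = (0, 6)
  2P = (4, 0)
  3P = (0, 1)
  4P = O

ord(P) = 4


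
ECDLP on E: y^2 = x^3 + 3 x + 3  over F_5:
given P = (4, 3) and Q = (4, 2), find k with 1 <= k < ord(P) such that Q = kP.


Enumerate multiples of P until we hit Q = (4, 2):
  1P = (4, 3)
  2P = (3, 3)
  3P = (3, 2)
  4P = (4, 2)
Match found at i = 4.

k = 4


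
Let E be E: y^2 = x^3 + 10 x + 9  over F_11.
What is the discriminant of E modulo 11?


4 a^3 + 27 b^2 = 4*10^3 + 27*9^2 = 4000 + 2187 = 6187
Delta = -16 * (6187) = -98992
Delta mod 11 = 8

Delta = 8 (mod 11)


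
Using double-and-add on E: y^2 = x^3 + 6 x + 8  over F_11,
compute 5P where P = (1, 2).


k = 5 = 101_2 (binary, LSB first: 101)
Double-and-add from P = (1, 2):
  bit 0 = 1: acc = O + (1, 2) = (1, 2)
  bit 1 = 0: acc unchanged = (1, 2)
  bit 2 = 1: acc = (1, 2) + (1, 2) = (1, 9)

5P = (1, 9)


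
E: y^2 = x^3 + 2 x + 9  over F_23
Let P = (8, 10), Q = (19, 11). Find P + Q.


P != Q, so use the chord formula.
s = (y2 - y1) / (x2 - x1) = (1) / (11) mod 23 = 21
x3 = s^2 - x1 - x2 mod 23 = 21^2 - 8 - 19 = 0
y3 = s (x1 - x3) - y1 mod 23 = 21 * (8 - 0) - 10 = 20

P + Q = (0, 20)


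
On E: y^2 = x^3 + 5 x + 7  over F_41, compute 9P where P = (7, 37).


k = 9 = 1001_2 (binary, LSB first: 1001)
Double-and-add from P = (7, 37):
  bit 0 = 1: acc = O + (7, 37) = (7, 37)
  bit 1 = 0: acc unchanged = (7, 37)
  bit 2 = 0: acc unchanged = (7, 37)
  bit 3 = 1: acc = (7, 37) + (10, 14) = (19, 14)

9P = (19, 14)


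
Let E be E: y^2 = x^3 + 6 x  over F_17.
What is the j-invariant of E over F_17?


Delta = -16(4 a^3 + 27 b^2) mod 17 = 14
-1728 * (4 a)^3 = -1728 * (4*6)^3 mod 17 = 1
j = 1 * 14^(-1) mod 17 = 11

j = 11 (mod 17)


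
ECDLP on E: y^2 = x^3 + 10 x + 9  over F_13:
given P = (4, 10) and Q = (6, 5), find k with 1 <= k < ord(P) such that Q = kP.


Enumerate multiples of P until we hit Q = (6, 5):
  1P = (4, 10)
  2P = (6, 5)
Match found at i = 2.

k = 2


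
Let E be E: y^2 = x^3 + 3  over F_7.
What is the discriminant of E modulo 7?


4 a^3 + 27 b^2 = 4*0^3 + 27*3^2 = 0 + 243 = 243
Delta = -16 * (243) = -3888
Delta mod 7 = 4

Delta = 4 (mod 7)


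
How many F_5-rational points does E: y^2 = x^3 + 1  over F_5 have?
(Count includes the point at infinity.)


For each x in F_5, count y with y^2 = x^3 + 0 x + 1 mod 5:
  x = 0: RHS = 1, y in [1, 4]  -> 2 point(s)
  x = 2: RHS = 4, y in [2, 3]  -> 2 point(s)
  x = 4: RHS = 0, y in [0]  -> 1 point(s)
Affine points: 5. Add the point at infinity: total = 6.

#E(F_5) = 6


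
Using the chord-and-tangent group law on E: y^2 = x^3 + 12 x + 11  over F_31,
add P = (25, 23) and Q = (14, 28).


P != Q, so use the chord formula.
s = (y2 - y1) / (x2 - x1) = (5) / (20) mod 31 = 8
x3 = s^2 - x1 - x2 mod 31 = 8^2 - 25 - 14 = 25
y3 = s (x1 - x3) - y1 mod 31 = 8 * (25 - 25) - 23 = 8

P + Q = (25, 8)


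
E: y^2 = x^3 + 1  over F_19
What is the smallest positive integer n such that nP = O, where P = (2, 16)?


Compute successive multiples of P until we hit O:
  1P = (2, 16)
  2P = (0, 18)
  3P = (18, 0)
  4P = (0, 1)
  5P = (2, 3)
  6P = O

ord(P) = 6


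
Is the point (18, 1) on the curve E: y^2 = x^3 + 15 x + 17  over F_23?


Check whether y^2 = x^3 + 15 x + 17 (mod 23) for (x, y) = (18, 1).
LHS: y^2 = 1^2 mod 23 = 1
RHS: x^3 + 15 x + 17 = 18^3 + 15*18 + 17 mod 23 = 1
LHS = RHS

Yes, on the curve


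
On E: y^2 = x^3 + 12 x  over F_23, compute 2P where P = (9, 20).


Doubling: s = (3 x1^2 + a) / (2 y1)
s = (3*9^2 + 12) / (2*20) mod 23 = 15
x3 = s^2 - 2 x1 mod 23 = 15^2 - 2*9 = 0
y3 = s (x1 - x3) - y1 mod 23 = 15 * (9 - 0) - 20 = 0

2P = (0, 0)


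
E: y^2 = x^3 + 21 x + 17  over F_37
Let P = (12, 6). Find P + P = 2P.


Doubling: s = (3 x1^2 + a) / (2 y1)
s = (3*12^2 + 21) / (2*6) mod 37 = 10
x3 = s^2 - 2 x1 mod 37 = 10^2 - 2*12 = 2
y3 = s (x1 - x3) - y1 mod 37 = 10 * (12 - 2) - 6 = 20

2P = (2, 20)


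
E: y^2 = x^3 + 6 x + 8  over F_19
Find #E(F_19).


For each x in F_19, count y with y^2 = x^3 + 6 x + 8 mod 19:
  x = 2: RHS = 9, y in [3, 16]  -> 2 point(s)
  x = 4: RHS = 1, y in [1, 18]  -> 2 point(s)
  x = 5: RHS = 11, y in [7, 12]  -> 2 point(s)
  x = 8: RHS = 17, y in [6, 13]  -> 2 point(s)
  x = 10: RHS = 4, y in [2, 17]  -> 2 point(s)
  x = 14: RHS = 5, y in [9, 10]  -> 2 point(s)
  x = 16: RHS = 1, y in [1, 18]  -> 2 point(s)
  x = 17: RHS = 7, y in [8, 11]  -> 2 point(s)
  x = 18: RHS = 1, y in [1, 18]  -> 2 point(s)
Affine points: 18. Add the point at infinity: total = 19.

#E(F_19) = 19


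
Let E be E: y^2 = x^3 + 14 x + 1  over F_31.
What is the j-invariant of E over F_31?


Delta = -16(4 a^3 + 27 b^2) mod 31 = 1
-1728 * (4 a)^3 = -1728 * (4*14)^3 mod 31 = 8
j = 8 * 1^(-1) mod 31 = 8

j = 8 (mod 31)


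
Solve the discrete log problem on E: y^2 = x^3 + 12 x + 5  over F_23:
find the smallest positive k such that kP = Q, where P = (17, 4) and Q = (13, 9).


Enumerate multiples of P until we hit Q = (13, 9):
  1P = (17, 4)
  2P = (7, 8)
  3P = (1, 8)
  4P = (18, 2)
  5P = (15, 15)
  6P = (4, 5)
  7P = (5, 11)
  8P = (13, 9)
Match found at i = 8.

k = 8


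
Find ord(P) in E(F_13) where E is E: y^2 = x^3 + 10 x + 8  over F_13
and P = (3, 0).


Compute successive multiples of P until we hit O:
  1P = (3, 0)
  2P = O

ord(P) = 2


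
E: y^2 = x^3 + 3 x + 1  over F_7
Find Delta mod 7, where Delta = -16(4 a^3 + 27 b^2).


4 a^3 + 27 b^2 = 4*3^3 + 27*1^2 = 108 + 27 = 135
Delta = -16 * (135) = -2160
Delta mod 7 = 3

Delta = 3 (mod 7)


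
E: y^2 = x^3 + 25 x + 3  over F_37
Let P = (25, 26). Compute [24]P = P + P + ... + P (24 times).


k = 24 = 11000_2 (binary, LSB first: 00011)
Double-and-add from P = (25, 26):
  bit 0 = 0: acc unchanged = O
  bit 1 = 0: acc unchanged = O
  bit 2 = 0: acc unchanged = O
  bit 3 = 1: acc = O + (22, 29) = (22, 29)
  bit 4 = 1: acc = (22, 29) + (27, 14) = (34, 7)

24P = (34, 7)


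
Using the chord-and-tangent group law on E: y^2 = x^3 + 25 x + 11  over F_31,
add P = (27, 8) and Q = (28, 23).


P != Q, so use the chord formula.
s = (y2 - y1) / (x2 - x1) = (15) / (1) mod 31 = 15
x3 = s^2 - x1 - x2 mod 31 = 15^2 - 27 - 28 = 15
y3 = s (x1 - x3) - y1 mod 31 = 15 * (27 - 15) - 8 = 17

P + Q = (15, 17)


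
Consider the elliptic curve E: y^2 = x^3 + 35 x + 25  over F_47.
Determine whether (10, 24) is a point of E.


Check whether y^2 = x^3 + 35 x + 25 (mod 47) for (x, y) = (10, 24).
LHS: y^2 = 24^2 mod 47 = 12
RHS: x^3 + 35 x + 25 = 10^3 + 35*10 + 25 mod 47 = 12
LHS = RHS

Yes, on the curve


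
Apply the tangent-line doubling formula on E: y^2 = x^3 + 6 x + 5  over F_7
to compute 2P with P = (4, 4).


Doubling: s = (3 x1^2 + a) / (2 y1)
s = (3*4^2 + 6) / (2*4) mod 7 = 5
x3 = s^2 - 2 x1 mod 7 = 5^2 - 2*4 = 3
y3 = s (x1 - x3) - y1 mod 7 = 5 * (4 - 3) - 4 = 1

2P = (3, 1)


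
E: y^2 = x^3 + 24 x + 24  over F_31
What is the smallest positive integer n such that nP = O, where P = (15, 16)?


Compute successive multiples of P until we hit O:
  1P = (15, 16)
  2P = (11, 21)
  3P = (24, 3)
  4P = (27, 22)
  5P = (28, 24)
  6P = (28, 7)
  7P = (27, 9)
  8P = (24, 28)
  ... (continuing to 11P)
  11P = O

ord(P) = 11


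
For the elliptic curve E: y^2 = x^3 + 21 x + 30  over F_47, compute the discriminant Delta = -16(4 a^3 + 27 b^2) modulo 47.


4 a^3 + 27 b^2 = 4*21^3 + 27*30^2 = 37044 + 24300 = 61344
Delta = -16 * (61344) = -981504
Delta mod 47 = 44

Delta = 44 (mod 47)


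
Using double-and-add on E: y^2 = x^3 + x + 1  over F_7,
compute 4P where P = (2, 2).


k = 4 = 100_2 (binary, LSB first: 001)
Double-and-add from P = (2, 2):
  bit 0 = 0: acc unchanged = O
  bit 1 = 0: acc unchanged = O
  bit 2 = 1: acc = O + (2, 5) = (2, 5)

4P = (2, 5)


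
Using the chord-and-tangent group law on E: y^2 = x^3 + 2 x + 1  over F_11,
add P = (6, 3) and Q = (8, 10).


P != Q, so use the chord formula.
s = (y2 - y1) / (x2 - x1) = (7) / (2) mod 11 = 9
x3 = s^2 - x1 - x2 mod 11 = 9^2 - 6 - 8 = 1
y3 = s (x1 - x3) - y1 mod 11 = 9 * (6 - 1) - 3 = 9

P + Q = (1, 9)


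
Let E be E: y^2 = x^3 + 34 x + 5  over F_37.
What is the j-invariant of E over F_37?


Delta = -16(4 a^3 + 27 b^2) mod 37 = 30
-1728 * (4 a)^3 = -1728 * (4*34)^3 mod 37 = 10
j = 10 * 30^(-1) mod 37 = 25

j = 25 (mod 37)


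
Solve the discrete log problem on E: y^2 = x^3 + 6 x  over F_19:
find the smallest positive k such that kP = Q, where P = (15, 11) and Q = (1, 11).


Enumerate multiples of P until we hit Q = (1, 11):
  1P = (15, 11)
  2P = (9, 2)
  3P = (2, 18)
  4P = (6, 9)
  5P = (14, 4)
  6P = (1, 11)
Match found at i = 6.

k = 6


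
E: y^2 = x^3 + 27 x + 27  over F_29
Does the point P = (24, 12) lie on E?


Check whether y^2 = x^3 + 27 x + 27 (mod 29) for (x, y) = (24, 12).
LHS: y^2 = 12^2 mod 29 = 28
RHS: x^3 + 27 x + 27 = 24^3 + 27*24 + 27 mod 29 = 28
LHS = RHS

Yes, on the curve


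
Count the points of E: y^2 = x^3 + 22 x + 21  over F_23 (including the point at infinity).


For each x in F_23, count y with y^2 = x^3 + 22 x + 21 mod 23:
  x = 2: RHS = 4, y in [2, 21]  -> 2 point(s)
  x = 4: RHS = 12, y in [9, 14]  -> 2 point(s)
  x = 5: RHS = 3, y in [7, 16]  -> 2 point(s)
  x = 6: RHS = 1, y in [1, 22]  -> 2 point(s)
  x = 7: RHS = 12, y in [9, 14]  -> 2 point(s)
  x = 12: RHS = 12, y in [9, 14]  -> 2 point(s)
  x = 15: RHS = 0, y in [0]  -> 1 point(s)
  x = 17: RHS = 18, y in [8, 15]  -> 2 point(s)
  x = 18: RHS = 16, y in [4, 19]  -> 2 point(s)
Affine points: 17. Add the point at infinity: total = 18.

#E(F_23) = 18


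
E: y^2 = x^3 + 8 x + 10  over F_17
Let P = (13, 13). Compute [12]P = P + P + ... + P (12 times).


k = 12 = 1100_2 (binary, LSB first: 0011)
Double-and-add from P = (13, 13):
  bit 0 = 0: acc unchanged = O
  bit 1 = 0: acc unchanged = O
  bit 2 = 1: acc = O + (4, 2) = (4, 2)
  bit 3 = 1: acc = (4, 2) + (1, 6) = (10, 6)

12P = (10, 6)


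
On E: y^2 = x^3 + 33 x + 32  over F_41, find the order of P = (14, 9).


Compute successive multiples of P until we hit O:
  1P = (14, 9)
  2P = (4, 8)
  3P = (39, 9)
  4P = (29, 32)
  5P = (6, 6)
  6P = (0, 27)
  7P = (32, 20)
  8P = (16, 8)
  ... (continuing to 22P)
  22P = O

ord(P) = 22


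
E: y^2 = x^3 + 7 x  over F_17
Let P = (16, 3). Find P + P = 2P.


Doubling: s = (3 x1^2 + a) / (2 y1)
s = (3*16^2 + 7) / (2*3) mod 17 = 13
x3 = s^2 - 2 x1 mod 17 = 13^2 - 2*16 = 1
y3 = s (x1 - x3) - y1 mod 17 = 13 * (16 - 1) - 3 = 5

2P = (1, 5)


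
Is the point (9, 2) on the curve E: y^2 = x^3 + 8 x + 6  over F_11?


Check whether y^2 = x^3 + 8 x + 6 (mod 11) for (x, y) = (9, 2).
LHS: y^2 = 2^2 mod 11 = 4
RHS: x^3 + 8 x + 6 = 9^3 + 8*9 + 6 mod 11 = 4
LHS = RHS

Yes, on the curve


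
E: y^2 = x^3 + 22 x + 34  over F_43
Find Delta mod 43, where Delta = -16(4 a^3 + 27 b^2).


4 a^3 + 27 b^2 = 4*22^3 + 27*34^2 = 42592 + 31212 = 73804
Delta = -16 * (73804) = -1180864
Delta mod 43 = 2

Delta = 2 (mod 43)


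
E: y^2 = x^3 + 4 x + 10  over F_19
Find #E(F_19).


For each x in F_19, count y with y^2 = x^3 + 4 x + 10 mod 19:
  x = 2: RHS = 7, y in [8, 11]  -> 2 point(s)
  x = 3: RHS = 11, y in [7, 12]  -> 2 point(s)
  x = 7: RHS = 1, y in [1, 18]  -> 2 point(s)
  x = 10: RHS = 5, y in [9, 10]  -> 2 point(s)
  x = 11: RHS = 17, y in [6, 13]  -> 2 point(s)
  x = 12: RHS = 0, y in [0]  -> 1 point(s)
  x = 13: RHS = 17, y in [6, 13]  -> 2 point(s)
  x = 14: RHS = 17, y in [6, 13]  -> 2 point(s)
  x = 15: RHS = 6, y in [5, 14]  -> 2 point(s)
  x = 16: RHS = 9, y in [3, 16]  -> 2 point(s)
  x = 18: RHS = 5, y in [9, 10]  -> 2 point(s)
Affine points: 21. Add the point at infinity: total = 22.

#E(F_19) = 22


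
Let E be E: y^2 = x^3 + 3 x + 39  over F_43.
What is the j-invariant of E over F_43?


Delta = -16(4 a^3 + 27 b^2) mod 43 = 3
-1728 * (4 a)^3 = -1728 * (4*3)^3 mod 43 = 22
j = 22 * 3^(-1) mod 43 = 36

j = 36 (mod 43)


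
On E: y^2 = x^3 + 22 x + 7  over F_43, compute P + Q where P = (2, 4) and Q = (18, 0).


P != Q, so use the chord formula.
s = (y2 - y1) / (x2 - x1) = (39) / (16) mod 43 = 32
x3 = s^2 - x1 - x2 mod 43 = 32^2 - 2 - 18 = 15
y3 = s (x1 - x3) - y1 mod 43 = 32 * (2 - 15) - 4 = 10

P + Q = (15, 10)


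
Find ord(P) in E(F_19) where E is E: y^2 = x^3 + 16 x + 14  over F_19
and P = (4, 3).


Compute successive multiples of P until we hit O:
  1P = (4, 3)
  2P = (15, 0)
  3P = (4, 16)
  4P = O

ord(P) = 4


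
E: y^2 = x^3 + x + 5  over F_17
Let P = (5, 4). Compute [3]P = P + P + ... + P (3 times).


k = 3 = 11_2 (binary, LSB first: 11)
Double-and-add from P = (5, 4):
  bit 0 = 1: acc = O + (5, 4) = (5, 4)
  bit 1 = 1: acc = (5, 4) + (8, 10) = (8, 7)

3P = (8, 7)


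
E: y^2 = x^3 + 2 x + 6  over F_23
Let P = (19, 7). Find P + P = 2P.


Doubling: s = (3 x1^2 + a) / (2 y1)
s = (3*19^2 + 2) / (2*7) mod 23 = 20
x3 = s^2 - 2 x1 mod 23 = 20^2 - 2*19 = 17
y3 = s (x1 - x3) - y1 mod 23 = 20 * (19 - 17) - 7 = 10

2P = (17, 10)


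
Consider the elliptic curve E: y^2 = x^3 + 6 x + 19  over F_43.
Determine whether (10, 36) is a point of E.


Check whether y^2 = x^3 + 6 x + 19 (mod 43) for (x, y) = (10, 36).
LHS: y^2 = 36^2 mod 43 = 6
RHS: x^3 + 6 x + 19 = 10^3 + 6*10 + 19 mod 43 = 4
LHS != RHS

No, not on the curve


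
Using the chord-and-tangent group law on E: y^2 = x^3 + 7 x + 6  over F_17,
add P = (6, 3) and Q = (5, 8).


P != Q, so use the chord formula.
s = (y2 - y1) / (x2 - x1) = (5) / (16) mod 17 = 12
x3 = s^2 - x1 - x2 mod 17 = 12^2 - 6 - 5 = 14
y3 = s (x1 - x3) - y1 mod 17 = 12 * (6 - 14) - 3 = 3

P + Q = (14, 3)


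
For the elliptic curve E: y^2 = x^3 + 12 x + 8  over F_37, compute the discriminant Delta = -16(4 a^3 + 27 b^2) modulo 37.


4 a^3 + 27 b^2 = 4*12^3 + 27*8^2 = 6912 + 1728 = 8640
Delta = -16 * (8640) = -138240
Delta mod 37 = 29

Delta = 29 (mod 37)


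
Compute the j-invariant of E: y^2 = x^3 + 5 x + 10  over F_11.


Delta = -16(4 a^3 + 27 b^2) mod 11 = 5
-1728 * (4 a)^3 = -1728 * (4*5)^3 mod 11 = 8
j = 8 * 5^(-1) mod 11 = 6

j = 6 (mod 11)


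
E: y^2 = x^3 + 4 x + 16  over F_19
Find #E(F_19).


For each x in F_19, count y with y^2 = x^3 + 4 x + 16 mod 19:
  x = 0: RHS = 16, y in [4, 15]  -> 2 point(s)
  x = 3: RHS = 17, y in [6, 13]  -> 2 point(s)
  x = 4: RHS = 1, y in [1, 18]  -> 2 point(s)
  x = 5: RHS = 9, y in [3, 16]  -> 2 point(s)
  x = 6: RHS = 9, y in [3, 16]  -> 2 point(s)
  x = 7: RHS = 7, y in [8, 11]  -> 2 point(s)
  x = 8: RHS = 9, y in [3, 16]  -> 2 point(s)
  x = 10: RHS = 11, y in [7, 12]  -> 2 point(s)
  x = 11: RHS = 4, y in [2, 17]  -> 2 point(s)
  x = 12: RHS = 6, y in [5, 14]  -> 2 point(s)
  x = 13: RHS = 4, y in [2, 17]  -> 2 point(s)
  x = 14: RHS = 4, y in [2, 17]  -> 2 point(s)
  x = 17: RHS = 0, y in [0]  -> 1 point(s)
  x = 18: RHS = 11, y in [7, 12]  -> 2 point(s)
Affine points: 27. Add the point at infinity: total = 28.

#E(F_19) = 28


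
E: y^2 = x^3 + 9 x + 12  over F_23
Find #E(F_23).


For each x in F_23, count y with y^2 = x^3 + 9 x + 12 mod 23:
  x = 0: RHS = 12, y in [9, 14]  -> 2 point(s)
  x = 6: RHS = 6, y in [11, 12]  -> 2 point(s)
  x = 7: RHS = 4, y in [2, 21]  -> 2 point(s)
  x = 11: RHS = 16, y in [4, 19]  -> 2 point(s)
  x = 12: RHS = 8, y in [10, 13]  -> 2 point(s)
  x = 13: RHS = 3, y in [7, 16]  -> 2 point(s)
  x = 15: RHS = 3, y in [7, 16]  -> 2 point(s)
  x = 17: RHS = 18, y in [8, 15]  -> 2 point(s)
  x = 18: RHS = 3, y in [7, 16]  -> 2 point(s)
  x = 19: RHS = 4, y in [2, 21]  -> 2 point(s)
  x = 20: RHS = 4, y in [2, 21]  -> 2 point(s)
  x = 21: RHS = 9, y in [3, 20]  -> 2 point(s)
  x = 22: RHS = 2, y in [5, 18]  -> 2 point(s)
Affine points: 26. Add the point at infinity: total = 27.

#E(F_23) = 27


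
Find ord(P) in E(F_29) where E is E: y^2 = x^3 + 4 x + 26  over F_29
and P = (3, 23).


Compute successive multiples of P until we hit O:
  1P = (3, 23)
  2P = (19, 28)
  3P = (2, 19)
  4P = (11, 3)
  5P = (14, 19)
  6P = (21, 2)
  7P = (12, 2)
  8P = (13, 10)
  ... (continuing to 27P)
  27P = O

ord(P) = 27


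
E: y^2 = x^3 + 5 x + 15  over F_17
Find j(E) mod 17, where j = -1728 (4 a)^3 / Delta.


Delta = -16(4 a^3 + 27 b^2) mod 17 = 13
-1728 * (4 a)^3 = -1728 * (4*5)^3 mod 17 = 9
j = 9 * 13^(-1) mod 17 = 2

j = 2 (mod 17)


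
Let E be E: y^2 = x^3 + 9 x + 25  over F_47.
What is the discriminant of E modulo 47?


4 a^3 + 27 b^2 = 4*9^3 + 27*25^2 = 2916 + 16875 = 19791
Delta = -16 * (19791) = -316656
Delta mod 47 = 30

Delta = 30 (mod 47)


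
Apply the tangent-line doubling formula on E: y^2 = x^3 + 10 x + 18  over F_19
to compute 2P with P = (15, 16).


Doubling: s = (3 x1^2 + a) / (2 y1)
s = (3*15^2 + 10) / (2*16) mod 19 = 3
x3 = s^2 - 2 x1 mod 19 = 3^2 - 2*15 = 17
y3 = s (x1 - x3) - y1 mod 19 = 3 * (15 - 17) - 16 = 16

2P = (17, 16)


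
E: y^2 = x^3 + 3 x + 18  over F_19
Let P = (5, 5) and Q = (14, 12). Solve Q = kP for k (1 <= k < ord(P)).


Enumerate multiples of P until we hit Q = (14, 12):
  1P = (5, 5)
  2P = (6, 10)
  3P = (14, 7)
  4P = (16, 1)
  5P = (3, 15)
  6P = (17, 17)
  7P = (17, 2)
  8P = (3, 4)
  9P = (16, 18)
  10P = (14, 12)
Match found at i = 10.

k = 10


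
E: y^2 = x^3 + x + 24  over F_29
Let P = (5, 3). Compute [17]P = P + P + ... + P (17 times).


k = 17 = 10001_2 (binary, LSB first: 10001)
Double-and-add from P = (5, 3):
  bit 0 = 1: acc = O + (5, 3) = (5, 3)
  bit 1 = 0: acc unchanged = (5, 3)
  bit 2 = 0: acc unchanged = (5, 3)
  bit 3 = 0: acc unchanged = (5, 3)
  bit 4 = 1: acc = (5, 3) + (12, 13) = (17, 13)

17P = (17, 13)


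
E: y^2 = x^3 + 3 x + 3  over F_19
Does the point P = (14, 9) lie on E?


Check whether y^2 = x^3 + 3 x + 3 (mod 19) for (x, y) = (14, 9).
LHS: y^2 = 9^2 mod 19 = 5
RHS: x^3 + 3 x + 3 = 14^3 + 3*14 + 3 mod 19 = 15
LHS != RHS

No, not on the curve


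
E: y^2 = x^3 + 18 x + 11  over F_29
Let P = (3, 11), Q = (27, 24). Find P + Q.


P != Q, so use the chord formula.
s = (y2 - y1) / (x2 - x1) = (13) / (24) mod 29 = 9
x3 = s^2 - x1 - x2 mod 29 = 9^2 - 3 - 27 = 22
y3 = s (x1 - x3) - y1 mod 29 = 9 * (3 - 22) - 11 = 21

P + Q = (22, 21)


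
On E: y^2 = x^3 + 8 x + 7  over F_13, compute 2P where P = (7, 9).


Doubling: s = (3 x1^2 + a) / (2 y1)
s = (3*7^2 + 8) / (2*9) mod 13 = 5
x3 = s^2 - 2 x1 mod 13 = 5^2 - 2*7 = 11
y3 = s (x1 - x3) - y1 mod 13 = 5 * (7 - 11) - 9 = 10

2P = (11, 10)


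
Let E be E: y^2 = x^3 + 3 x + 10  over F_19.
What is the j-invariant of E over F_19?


Delta = -16(4 a^3 + 27 b^2) mod 19 = 7
-1728 * (4 a)^3 = -1728 * (4*3)^3 mod 19 = 18
j = 18 * 7^(-1) mod 19 = 8

j = 8 (mod 19)


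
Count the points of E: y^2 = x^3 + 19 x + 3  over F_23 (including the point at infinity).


For each x in F_23, count y with y^2 = x^3 + 19 x + 3 mod 23:
  x = 0: RHS = 3, y in [7, 16]  -> 2 point(s)
  x = 1: RHS = 0, y in [0]  -> 1 point(s)
  x = 2: RHS = 3, y in [7, 16]  -> 2 point(s)
  x = 3: RHS = 18, y in [8, 15]  -> 2 point(s)
  x = 5: RHS = 16, y in [4, 19]  -> 2 point(s)
  x = 8: RHS = 0, y in [0]  -> 1 point(s)
  x = 9: RHS = 6, y in [11, 12]  -> 2 point(s)
  x = 11: RHS = 2, y in [5, 18]  -> 2 point(s)
  x = 12: RHS = 4, y in [2, 21]  -> 2 point(s)
  x = 13: RHS = 9, y in [3, 20]  -> 2 point(s)
  x = 14: RHS = 0, y in [0]  -> 1 point(s)
  x = 15: RHS = 6, y in [11, 12]  -> 2 point(s)
  x = 17: RHS = 18, y in [8, 15]  -> 2 point(s)
  x = 18: RHS = 13, y in [6, 17]  -> 2 point(s)
  x = 19: RHS = 1, y in [1, 22]  -> 2 point(s)
  x = 21: RHS = 3, y in [7, 16]  -> 2 point(s)
  x = 22: RHS = 6, y in [11, 12]  -> 2 point(s)
Affine points: 31. Add the point at infinity: total = 32.

#E(F_23) = 32
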